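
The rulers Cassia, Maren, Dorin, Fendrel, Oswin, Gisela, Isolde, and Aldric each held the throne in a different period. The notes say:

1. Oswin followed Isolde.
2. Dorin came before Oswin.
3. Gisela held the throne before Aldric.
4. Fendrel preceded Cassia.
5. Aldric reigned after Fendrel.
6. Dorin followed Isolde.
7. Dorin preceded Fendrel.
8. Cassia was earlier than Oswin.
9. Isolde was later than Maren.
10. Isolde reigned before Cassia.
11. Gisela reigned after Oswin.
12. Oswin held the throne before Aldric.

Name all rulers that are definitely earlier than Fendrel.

Dorin, Isolde, Maren

Directly stated before Fendrel: Dorin.
Isolde reaches Fendrel via Isolde → Dorin → Fendrel.
Maren reaches Fendrel via Maren → Isolde → Dorin → Fendrel.
No chain forces Gisela (or any of the others) ahead of Fendrel.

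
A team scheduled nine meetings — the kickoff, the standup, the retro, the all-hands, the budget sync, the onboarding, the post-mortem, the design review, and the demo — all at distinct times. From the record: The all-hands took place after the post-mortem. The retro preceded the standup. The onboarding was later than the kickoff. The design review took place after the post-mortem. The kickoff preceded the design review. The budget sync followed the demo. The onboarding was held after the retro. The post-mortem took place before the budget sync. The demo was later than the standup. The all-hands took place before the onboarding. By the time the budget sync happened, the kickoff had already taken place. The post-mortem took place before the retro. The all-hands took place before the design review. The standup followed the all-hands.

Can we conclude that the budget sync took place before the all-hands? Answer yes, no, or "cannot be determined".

Tracing the constraints gives the all-hands → the standup → the demo → the budget sync, so the all-hands must come before the budget sync.
That means the budget sync cannot be before the all-hands.

no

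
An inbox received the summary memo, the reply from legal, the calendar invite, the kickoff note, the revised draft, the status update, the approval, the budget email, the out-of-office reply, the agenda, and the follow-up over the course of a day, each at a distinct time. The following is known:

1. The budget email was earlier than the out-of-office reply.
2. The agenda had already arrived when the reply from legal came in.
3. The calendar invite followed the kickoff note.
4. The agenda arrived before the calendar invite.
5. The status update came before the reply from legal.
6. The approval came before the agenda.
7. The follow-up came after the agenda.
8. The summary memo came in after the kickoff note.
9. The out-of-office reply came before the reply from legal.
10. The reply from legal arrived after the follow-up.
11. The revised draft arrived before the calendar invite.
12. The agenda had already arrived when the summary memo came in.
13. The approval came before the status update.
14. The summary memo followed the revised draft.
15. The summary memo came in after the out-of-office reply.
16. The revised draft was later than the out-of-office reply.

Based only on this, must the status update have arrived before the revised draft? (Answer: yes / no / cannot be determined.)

No chain of stated constraints runs from the status update to the revised draft, and none runs from the revised draft to the status update either.
So the relative order of the status update and the revised draft is not fixed by the given facts.

cannot be determined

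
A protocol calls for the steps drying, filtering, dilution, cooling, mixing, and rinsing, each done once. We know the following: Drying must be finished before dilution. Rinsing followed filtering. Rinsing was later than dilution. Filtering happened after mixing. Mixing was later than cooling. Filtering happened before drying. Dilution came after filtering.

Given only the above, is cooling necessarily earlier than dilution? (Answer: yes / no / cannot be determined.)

Chain the constraints: cooling → mixing → filtering → dilution. Each link is directly stated, so cooling comes before dilution.

yes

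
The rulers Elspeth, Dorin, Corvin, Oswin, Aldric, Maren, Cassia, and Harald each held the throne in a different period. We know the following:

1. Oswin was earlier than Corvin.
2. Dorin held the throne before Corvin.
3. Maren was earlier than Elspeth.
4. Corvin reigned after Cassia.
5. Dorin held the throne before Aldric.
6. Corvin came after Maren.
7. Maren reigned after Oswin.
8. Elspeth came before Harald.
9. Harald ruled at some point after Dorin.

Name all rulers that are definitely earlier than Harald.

Directly stated before Harald: Dorin and Elspeth.
Maren reaches Harald via Maren → Elspeth → Harald.
Oswin reaches Harald via Oswin → Maren → Elspeth → Harald.

Dorin, Elspeth, Maren, Oswin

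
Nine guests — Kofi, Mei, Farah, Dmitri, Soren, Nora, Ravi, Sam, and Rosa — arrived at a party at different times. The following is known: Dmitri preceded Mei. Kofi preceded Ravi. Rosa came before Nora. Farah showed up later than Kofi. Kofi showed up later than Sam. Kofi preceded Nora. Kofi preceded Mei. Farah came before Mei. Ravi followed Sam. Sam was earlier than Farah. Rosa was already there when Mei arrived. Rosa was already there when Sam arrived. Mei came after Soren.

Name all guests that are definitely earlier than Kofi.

Rosa, Sam

Directly stated before Kofi: Sam.
Rosa reaches Kofi via Rosa → Sam → Kofi.
No chain forces Farah (or any of the others) ahead of Kofi.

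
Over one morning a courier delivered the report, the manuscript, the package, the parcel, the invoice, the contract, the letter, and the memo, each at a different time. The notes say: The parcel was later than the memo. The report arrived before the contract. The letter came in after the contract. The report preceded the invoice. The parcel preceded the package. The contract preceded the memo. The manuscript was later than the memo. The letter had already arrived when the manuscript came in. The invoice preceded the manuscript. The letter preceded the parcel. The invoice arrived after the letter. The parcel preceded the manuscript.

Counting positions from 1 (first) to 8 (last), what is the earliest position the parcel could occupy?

5

The contract, the letter, the memo, and the report must all come before the parcel — 4 forced predecessors.
Nothing else is forced ahead of the parcel, so its earliest slot is position 4 + 1 = 5.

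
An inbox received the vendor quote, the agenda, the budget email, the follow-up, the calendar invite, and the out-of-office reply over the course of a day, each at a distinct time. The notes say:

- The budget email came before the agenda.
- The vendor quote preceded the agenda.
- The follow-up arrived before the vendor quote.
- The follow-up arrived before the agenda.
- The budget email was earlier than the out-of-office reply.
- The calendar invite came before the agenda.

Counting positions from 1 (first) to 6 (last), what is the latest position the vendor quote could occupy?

5

The vendor quote must come before the agenda — 1 message forced after it.
Everything else can be placed before the vendor quote in some valid order, so the vendor quote can sit as late as position 6 − 1 = 5.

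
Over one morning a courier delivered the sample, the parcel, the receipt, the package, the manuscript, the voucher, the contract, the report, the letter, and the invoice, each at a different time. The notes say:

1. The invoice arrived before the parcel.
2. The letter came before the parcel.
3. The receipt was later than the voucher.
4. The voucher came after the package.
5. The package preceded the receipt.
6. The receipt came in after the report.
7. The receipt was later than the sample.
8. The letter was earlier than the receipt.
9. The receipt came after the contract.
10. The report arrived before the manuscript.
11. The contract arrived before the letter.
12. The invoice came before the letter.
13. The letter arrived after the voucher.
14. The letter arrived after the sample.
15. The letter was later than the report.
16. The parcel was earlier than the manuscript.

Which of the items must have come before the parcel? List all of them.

the contract, the invoice, the letter, the package, the report, the sample, the voucher

Directly stated before the parcel: the invoice and the letter.
The contract reaches the parcel via the contract → the letter → the parcel.
The package reaches the parcel via the package → the voucher → the letter → the parcel.
The report reaches the parcel via the report → the letter → the parcel.
Likewise the sample and the voucher each reach the parcel by chaining the stated constraints.
No chain forces the manuscript (or any of the others) ahead of the parcel.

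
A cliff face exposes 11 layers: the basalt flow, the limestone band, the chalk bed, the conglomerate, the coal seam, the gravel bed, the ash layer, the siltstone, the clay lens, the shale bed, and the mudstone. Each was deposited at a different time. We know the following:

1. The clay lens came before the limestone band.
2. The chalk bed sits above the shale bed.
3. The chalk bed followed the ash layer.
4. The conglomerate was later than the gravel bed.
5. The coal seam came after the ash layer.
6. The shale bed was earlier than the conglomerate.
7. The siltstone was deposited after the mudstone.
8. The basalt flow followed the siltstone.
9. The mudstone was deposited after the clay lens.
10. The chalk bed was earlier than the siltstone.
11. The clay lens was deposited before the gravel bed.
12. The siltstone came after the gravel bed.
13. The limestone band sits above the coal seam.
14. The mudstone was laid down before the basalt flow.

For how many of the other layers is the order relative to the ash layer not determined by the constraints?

5

Forced after the ash layer: the basalt flow, the chalk bed, the coal seam, the limestone band, and the siltstone.
That leaves the clay lens, the conglomerate, the gravel bed, the mudstone, and the shale bed with no forced order relative to the ash layer — 5.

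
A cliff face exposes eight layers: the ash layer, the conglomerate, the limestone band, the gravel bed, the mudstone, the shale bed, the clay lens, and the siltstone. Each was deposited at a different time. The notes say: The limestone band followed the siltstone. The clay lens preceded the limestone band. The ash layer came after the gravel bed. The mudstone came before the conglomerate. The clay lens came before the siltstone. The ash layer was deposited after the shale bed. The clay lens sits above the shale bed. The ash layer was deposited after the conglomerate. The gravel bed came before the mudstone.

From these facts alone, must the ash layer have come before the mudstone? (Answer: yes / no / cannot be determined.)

no

Tracing the constraints gives the mudstone → the conglomerate → the ash layer, so the mudstone must come before the ash layer.
That means the ash layer cannot be before the mudstone.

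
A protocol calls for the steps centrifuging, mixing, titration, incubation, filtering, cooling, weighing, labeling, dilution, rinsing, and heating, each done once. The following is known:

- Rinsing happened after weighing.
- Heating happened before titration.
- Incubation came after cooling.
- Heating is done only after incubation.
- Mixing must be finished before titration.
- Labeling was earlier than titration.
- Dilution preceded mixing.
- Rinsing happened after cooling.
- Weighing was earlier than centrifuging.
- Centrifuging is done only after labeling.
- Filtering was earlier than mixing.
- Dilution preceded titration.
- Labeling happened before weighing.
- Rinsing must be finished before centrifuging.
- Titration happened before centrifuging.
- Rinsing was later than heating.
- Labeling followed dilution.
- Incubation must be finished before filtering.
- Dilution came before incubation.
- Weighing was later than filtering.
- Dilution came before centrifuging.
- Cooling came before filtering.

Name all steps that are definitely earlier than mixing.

cooling, dilution, filtering, incubation

Directly stated before mixing: dilution and filtering.
Cooling reaches mixing via cooling → filtering → mixing.
Incubation reaches mixing via incubation → filtering → mixing.
No chain forces titration (or any of the others) ahead of mixing.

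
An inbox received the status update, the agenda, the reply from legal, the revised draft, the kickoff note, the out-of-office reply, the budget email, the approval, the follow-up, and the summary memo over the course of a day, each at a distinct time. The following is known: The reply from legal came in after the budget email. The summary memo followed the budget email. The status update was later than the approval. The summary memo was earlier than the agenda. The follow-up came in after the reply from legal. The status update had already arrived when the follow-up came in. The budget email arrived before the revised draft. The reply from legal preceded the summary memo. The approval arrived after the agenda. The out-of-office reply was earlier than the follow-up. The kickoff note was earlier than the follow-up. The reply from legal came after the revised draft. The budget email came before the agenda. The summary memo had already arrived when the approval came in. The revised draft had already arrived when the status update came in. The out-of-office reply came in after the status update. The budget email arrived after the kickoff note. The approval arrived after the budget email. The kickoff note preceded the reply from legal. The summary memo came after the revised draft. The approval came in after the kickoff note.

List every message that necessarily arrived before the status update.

Directly stated before the status update: the approval and the revised draft.
The agenda reaches the status update via the agenda → the approval → the status update.
The budget email reaches the status update via the budget email → the revised draft → the status update.
The kickoff note reaches the status update via the kickoff note → the approval → the status update.
Likewise the reply from legal and the summary memo each reach the status update by chaining the stated constraints.
No chain forces the follow-up (or any of the others) ahead of the status update.

the agenda, the approval, the budget email, the kickoff note, the reply from legal, the revised draft, the summary memo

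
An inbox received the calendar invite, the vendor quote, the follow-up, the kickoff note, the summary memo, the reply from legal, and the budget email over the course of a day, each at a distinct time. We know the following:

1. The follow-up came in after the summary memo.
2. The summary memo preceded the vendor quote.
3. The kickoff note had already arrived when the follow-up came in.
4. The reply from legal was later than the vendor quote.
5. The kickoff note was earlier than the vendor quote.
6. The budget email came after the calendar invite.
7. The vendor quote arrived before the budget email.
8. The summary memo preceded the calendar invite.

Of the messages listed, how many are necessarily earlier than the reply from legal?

Directly stated before the reply from legal: the vendor quote.
The kickoff note reaches the reply from legal via the kickoff note → the vendor quote → the reply from legal.
The summary memo reaches the reply from legal via the summary memo → the vendor quote → the reply from legal.
No chain forces the budget email (or any of the others) ahead of the reply from legal.
That's the kickoff note, the summary memo, and the vendor quote — 3 in all.

3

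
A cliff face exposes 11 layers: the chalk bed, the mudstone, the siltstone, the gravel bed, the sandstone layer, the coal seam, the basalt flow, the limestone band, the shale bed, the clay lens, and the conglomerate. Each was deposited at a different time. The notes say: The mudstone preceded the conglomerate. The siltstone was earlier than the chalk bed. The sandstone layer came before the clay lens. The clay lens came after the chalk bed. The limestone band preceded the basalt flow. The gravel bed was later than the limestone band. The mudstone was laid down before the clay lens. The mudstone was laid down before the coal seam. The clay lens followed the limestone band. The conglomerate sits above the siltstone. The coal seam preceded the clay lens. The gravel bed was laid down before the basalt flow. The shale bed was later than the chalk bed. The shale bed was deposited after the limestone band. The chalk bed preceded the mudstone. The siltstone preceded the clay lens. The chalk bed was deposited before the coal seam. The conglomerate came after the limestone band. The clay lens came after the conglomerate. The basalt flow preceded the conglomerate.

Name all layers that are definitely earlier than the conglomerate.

Directly stated before the conglomerate: the basalt flow, the limestone band, the mudstone, and the siltstone.
The chalk bed reaches the conglomerate via the chalk bed → the mudstone → the conglomerate.
The gravel bed reaches the conglomerate via the gravel bed → the basalt flow → the conglomerate.

the basalt flow, the chalk bed, the gravel bed, the limestone band, the mudstone, the siltstone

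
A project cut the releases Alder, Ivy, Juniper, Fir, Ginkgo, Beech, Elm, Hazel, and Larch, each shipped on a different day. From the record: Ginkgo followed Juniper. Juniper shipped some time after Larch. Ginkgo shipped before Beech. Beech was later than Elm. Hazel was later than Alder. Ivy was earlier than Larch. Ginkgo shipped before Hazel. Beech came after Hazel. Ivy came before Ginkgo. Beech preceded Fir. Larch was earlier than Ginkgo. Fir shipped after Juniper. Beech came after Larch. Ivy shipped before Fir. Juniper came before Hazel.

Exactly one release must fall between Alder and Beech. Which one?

Hazel

Tracing the constraints gives Alder → Hazel → Beech, so Hazel sits after Alder and before Beech.
No other release is forced both after Alder and before Beech.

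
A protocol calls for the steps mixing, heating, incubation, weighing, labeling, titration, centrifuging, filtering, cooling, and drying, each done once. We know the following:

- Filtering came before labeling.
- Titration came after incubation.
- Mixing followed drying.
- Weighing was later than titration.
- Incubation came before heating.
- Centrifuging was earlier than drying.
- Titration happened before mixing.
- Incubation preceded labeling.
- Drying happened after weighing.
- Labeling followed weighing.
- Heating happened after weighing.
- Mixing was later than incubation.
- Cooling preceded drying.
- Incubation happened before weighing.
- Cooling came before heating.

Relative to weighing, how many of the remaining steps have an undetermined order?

Forced before weighing: incubation and titration; forced after weighing: drying, heating, labeling, and mixing.
That leaves centrifuging, cooling, and filtering with no forced order relative to weighing — 3.

3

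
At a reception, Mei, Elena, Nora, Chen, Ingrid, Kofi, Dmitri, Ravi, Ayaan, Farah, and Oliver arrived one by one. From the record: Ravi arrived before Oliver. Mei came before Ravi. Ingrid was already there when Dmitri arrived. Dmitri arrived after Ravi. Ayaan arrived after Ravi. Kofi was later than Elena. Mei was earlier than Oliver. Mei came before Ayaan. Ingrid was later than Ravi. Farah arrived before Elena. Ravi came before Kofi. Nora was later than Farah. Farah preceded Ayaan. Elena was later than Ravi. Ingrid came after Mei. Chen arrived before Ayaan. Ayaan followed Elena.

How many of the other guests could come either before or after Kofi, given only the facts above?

6

Forced before Kofi: Elena, Farah, Mei, and Ravi.
That leaves Ayaan, Chen, Dmitri, Ingrid, Nora, and Oliver with no forced order relative to Kofi — 6.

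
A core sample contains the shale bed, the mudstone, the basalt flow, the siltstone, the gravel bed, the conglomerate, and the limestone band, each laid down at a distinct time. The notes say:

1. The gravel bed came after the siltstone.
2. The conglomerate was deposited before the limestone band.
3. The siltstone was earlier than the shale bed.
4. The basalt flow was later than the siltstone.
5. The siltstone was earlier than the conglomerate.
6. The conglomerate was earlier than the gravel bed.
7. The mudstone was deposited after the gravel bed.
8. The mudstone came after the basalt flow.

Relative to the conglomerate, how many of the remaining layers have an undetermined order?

Forced before the conglomerate: the siltstone; forced after the conglomerate: the gravel bed, the limestone band, and the mudstone.
That leaves the basalt flow and the shale bed with no forced order relative to the conglomerate — 2.

2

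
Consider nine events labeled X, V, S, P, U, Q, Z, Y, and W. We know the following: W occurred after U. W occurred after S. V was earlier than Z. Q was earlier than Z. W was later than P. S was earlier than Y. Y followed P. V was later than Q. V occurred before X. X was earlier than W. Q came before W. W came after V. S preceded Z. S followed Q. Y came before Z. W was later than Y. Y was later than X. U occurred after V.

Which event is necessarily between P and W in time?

Y

Tracing the constraints gives P → Y → W, so Y sits after P and before W.
No other event is forced both after P and before W.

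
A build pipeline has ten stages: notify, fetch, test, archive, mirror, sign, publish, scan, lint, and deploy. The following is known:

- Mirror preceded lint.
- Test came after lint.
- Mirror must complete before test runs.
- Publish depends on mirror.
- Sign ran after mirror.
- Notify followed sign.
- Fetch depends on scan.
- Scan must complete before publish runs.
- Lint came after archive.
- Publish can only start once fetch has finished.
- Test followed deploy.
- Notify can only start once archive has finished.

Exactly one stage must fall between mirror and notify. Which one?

Tracing the constraints gives mirror → sign → notify, so sign sits after mirror and before notify.
No other stage is forced both after mirror and before notify.

sign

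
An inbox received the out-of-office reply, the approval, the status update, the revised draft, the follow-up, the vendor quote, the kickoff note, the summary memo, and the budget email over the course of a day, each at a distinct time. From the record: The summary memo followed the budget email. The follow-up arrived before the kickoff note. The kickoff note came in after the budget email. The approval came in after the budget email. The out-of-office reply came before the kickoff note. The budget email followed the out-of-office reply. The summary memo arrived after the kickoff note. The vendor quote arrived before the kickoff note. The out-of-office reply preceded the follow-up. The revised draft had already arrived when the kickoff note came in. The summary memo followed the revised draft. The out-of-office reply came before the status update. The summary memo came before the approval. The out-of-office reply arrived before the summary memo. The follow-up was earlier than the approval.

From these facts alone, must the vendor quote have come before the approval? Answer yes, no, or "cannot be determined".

yes

Chain the constraints: the vendor quote → the kickoff note → the summary memo → the approval. Each link is directly stated, so the vendor quote comes before the approval.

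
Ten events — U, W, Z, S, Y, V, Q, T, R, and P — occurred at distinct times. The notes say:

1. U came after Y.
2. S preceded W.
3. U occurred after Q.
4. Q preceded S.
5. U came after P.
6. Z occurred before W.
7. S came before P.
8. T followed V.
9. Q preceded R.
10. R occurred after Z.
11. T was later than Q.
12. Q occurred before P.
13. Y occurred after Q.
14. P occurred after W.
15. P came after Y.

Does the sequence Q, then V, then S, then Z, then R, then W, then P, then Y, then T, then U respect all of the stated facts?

The constraints require Y before P, but in the proposed sequence P appears ahead of Y. That one violation is enough.

no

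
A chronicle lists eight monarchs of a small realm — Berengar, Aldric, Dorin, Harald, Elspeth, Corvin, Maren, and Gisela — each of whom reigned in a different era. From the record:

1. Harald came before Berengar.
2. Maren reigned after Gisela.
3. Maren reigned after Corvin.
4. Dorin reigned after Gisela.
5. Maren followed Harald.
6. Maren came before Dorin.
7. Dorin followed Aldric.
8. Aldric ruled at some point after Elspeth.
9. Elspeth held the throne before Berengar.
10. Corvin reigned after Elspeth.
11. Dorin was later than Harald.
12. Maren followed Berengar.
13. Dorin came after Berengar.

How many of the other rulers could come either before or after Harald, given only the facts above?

4

Forced after Harald: Berengar, Dorin, and Maren.
That leaves Aldric, Corvin, Elspeth, and Gisela with no forced order relative to Harald — 4.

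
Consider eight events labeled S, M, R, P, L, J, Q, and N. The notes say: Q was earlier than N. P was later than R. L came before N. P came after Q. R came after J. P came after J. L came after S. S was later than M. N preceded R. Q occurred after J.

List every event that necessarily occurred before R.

J, L, M, N, Q, S

Directly stated before R: J and N.
L reaches R via L → N → R.
M reaches R via M → S → L → N → R.
Q reaches R via Q → N → R.
Likewise S reaches R by chaining the stated constraints.
No chain forces P ahead of R.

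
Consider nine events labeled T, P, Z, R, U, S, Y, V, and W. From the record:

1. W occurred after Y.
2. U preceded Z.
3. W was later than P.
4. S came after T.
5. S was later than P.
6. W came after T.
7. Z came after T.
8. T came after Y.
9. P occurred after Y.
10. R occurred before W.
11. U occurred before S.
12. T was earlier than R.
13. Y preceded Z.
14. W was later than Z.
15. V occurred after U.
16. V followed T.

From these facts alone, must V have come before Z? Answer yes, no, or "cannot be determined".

cannot be determined

No chain of stated constraints runs from V to Z, and none runs from Z to V either.
So the relative order of V and Z is not fixed by the given facts.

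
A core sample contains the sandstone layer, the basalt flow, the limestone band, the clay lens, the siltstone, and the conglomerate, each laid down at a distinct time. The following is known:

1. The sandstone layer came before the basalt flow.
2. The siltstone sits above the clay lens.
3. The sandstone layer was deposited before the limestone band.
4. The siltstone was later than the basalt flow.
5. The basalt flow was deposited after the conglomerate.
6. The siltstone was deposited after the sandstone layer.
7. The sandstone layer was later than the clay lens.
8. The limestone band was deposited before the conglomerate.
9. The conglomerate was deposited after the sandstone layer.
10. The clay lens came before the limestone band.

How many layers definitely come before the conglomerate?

Directly stated before the conglomerate: the limestone band and the sandstone layer.
The clay lens reaches the conglomerate via the clay lens → the limestone band → the conglomerate.
That's the clay lens, the limestone band, and the sandstone layer — 3 in all.

3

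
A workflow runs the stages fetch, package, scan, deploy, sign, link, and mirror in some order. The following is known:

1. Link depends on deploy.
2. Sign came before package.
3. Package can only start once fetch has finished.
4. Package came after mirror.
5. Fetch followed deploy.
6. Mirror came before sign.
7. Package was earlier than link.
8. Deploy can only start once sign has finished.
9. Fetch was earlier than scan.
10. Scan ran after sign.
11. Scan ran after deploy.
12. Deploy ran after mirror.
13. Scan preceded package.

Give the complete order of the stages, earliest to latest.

The constraints fix every adjacent pair, so only one ordering works:
mirror → sign → deploy → fetch → scan → package → link.

mirror, sign, deploy, fetch, scan, package, link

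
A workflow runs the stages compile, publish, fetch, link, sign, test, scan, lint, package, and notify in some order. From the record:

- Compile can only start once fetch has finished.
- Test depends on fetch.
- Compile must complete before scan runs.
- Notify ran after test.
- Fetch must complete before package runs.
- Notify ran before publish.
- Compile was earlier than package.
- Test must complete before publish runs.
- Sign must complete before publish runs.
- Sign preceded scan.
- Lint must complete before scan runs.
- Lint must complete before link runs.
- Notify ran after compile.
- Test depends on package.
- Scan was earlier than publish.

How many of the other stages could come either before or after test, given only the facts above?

Forced before test: compile, fetch, and package; forced after test: notify and publish.
That leaves link, lint, scan, and sign with no forced order relative to test — 4.

4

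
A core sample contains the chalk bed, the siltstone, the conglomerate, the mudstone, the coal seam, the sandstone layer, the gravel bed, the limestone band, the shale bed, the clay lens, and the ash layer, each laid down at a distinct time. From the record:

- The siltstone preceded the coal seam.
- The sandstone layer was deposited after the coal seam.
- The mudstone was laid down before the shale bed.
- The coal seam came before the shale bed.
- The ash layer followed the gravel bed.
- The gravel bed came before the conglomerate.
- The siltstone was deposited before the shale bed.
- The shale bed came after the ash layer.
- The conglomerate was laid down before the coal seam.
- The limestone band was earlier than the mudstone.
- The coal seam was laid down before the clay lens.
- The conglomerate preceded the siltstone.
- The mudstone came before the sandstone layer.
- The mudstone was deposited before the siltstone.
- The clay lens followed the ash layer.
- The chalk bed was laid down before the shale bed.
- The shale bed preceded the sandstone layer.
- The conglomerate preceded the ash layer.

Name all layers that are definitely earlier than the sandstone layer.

the ash layer, the chalk bed, the coal seam, the conglomerate, the gravel bed, the limestone band, the mudstone, the shale bed, the siltstone

Directly stated before the sandstone layer: the coal seam, the mudstone, and the shale bed.
The ash layer reaches the sandstone layer via the ash layer → the shale bed → the sandstone layer.
The chalk bed reaches the sandstone layer via the chalk bed → the shale bed → the sandstone layer.
The conglomerate reaches the sandstone layer via the conglomerate → the coal seam → the sandstone layer.
Likewise the gravel bed, the limestone band, and the siltstone each reach the sandstone layer by chaining the stated constraints.
No chain forces the clay lens ahead of the sandstone layer.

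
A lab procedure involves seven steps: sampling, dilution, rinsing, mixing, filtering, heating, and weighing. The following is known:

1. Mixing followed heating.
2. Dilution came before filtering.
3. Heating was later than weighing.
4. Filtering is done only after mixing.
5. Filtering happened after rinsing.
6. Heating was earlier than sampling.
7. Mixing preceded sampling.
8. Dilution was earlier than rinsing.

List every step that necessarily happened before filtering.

Directly stated before filtering: dilution, mixing, and rinsing.
Heating reaches filtering via heating → mixing → filtering.
Weighing reaches filtering via weighing → heating → mixing → filtering.

dilution, heating, mixing, rinsing, weighing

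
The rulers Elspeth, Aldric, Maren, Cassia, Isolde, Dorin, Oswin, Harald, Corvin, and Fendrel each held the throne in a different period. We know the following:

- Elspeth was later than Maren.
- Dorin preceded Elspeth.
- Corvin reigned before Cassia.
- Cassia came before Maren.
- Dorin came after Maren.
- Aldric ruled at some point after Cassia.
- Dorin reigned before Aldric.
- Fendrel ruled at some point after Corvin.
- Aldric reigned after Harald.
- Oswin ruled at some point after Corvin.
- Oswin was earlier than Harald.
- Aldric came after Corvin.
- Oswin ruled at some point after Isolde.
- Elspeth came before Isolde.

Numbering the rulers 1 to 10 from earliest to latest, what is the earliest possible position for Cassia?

Corvin must come before Cassia — 1 forced predecessor.
Nothing else is forced ahead of Cassia, so their earliest slot is position 1 + 1 = 2.

2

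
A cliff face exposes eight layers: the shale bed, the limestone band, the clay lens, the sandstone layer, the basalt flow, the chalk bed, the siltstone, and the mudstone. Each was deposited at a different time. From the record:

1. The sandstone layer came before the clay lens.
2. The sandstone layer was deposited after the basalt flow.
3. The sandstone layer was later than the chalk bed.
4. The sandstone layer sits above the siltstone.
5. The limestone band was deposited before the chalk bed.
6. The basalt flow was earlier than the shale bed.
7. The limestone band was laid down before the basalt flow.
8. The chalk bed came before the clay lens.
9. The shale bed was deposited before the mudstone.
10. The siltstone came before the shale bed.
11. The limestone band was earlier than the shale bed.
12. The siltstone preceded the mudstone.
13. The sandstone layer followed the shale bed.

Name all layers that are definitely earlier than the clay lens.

the basalt flow, the chalk bed, the limestone band, the sandstone layer, the shale bed, the siltstone

Directly stated before the clay lens: the chalk bed and the sandstone layer.
The basalt flow reaches the clay lens via the basalt flow → the sandstone layer → the clay lens.
The limestone band reaches the clay lens via the limestone band → the chalk bed → the clay lens.
The shale bed reaches the clay lens via the shale bed → the sandstone layer → the clay lens.
Likewise the siltstone reaches the clay lens by chaining the stated constraints.
No chain forces the mudstone ahead of the clay lens.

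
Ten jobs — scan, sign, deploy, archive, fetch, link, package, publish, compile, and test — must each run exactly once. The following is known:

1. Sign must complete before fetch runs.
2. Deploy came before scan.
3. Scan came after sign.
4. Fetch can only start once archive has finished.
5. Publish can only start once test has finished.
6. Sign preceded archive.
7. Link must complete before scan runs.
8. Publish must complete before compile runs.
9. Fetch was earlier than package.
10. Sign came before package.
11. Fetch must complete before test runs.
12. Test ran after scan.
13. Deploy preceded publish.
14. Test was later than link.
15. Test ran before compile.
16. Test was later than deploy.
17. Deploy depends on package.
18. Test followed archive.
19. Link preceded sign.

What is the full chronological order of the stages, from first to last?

link, sign, archive, fetch, package, deploy, scan, test, publish, compile

The constraints fix every adjacent pair, so only one ordering works:
link → sign → archive → fetch → package → deploy → scan → test → publish → compile.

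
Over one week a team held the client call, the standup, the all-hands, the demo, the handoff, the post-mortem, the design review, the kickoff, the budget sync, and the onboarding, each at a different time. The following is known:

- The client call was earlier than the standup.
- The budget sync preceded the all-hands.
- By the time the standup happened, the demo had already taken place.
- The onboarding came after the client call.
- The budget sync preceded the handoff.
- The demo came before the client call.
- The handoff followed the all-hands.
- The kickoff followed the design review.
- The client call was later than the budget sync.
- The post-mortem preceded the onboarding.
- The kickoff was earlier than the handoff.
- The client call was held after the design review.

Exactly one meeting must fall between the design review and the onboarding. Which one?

the client call

Tracing the constraints gives the design review → the client call → the onboarding, so the client call sits after the design review and before the onboarding.
No other meeting is forced both after the design review and before the onboarding.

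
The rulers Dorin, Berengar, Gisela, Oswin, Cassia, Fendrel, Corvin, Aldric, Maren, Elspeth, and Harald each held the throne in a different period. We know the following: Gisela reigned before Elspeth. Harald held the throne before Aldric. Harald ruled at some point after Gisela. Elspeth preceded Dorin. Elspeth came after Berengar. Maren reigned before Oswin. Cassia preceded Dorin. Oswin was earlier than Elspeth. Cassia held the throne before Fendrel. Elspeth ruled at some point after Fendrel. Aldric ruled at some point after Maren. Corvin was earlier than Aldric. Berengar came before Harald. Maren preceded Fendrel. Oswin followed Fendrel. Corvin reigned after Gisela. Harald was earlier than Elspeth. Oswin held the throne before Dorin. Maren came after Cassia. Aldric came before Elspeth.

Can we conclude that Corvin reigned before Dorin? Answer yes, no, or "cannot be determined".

Chain the constraints: Corvin → Aldric → Elspeth → Dorin. Each link is directly stated, so Corvin comes before Dorin.

yes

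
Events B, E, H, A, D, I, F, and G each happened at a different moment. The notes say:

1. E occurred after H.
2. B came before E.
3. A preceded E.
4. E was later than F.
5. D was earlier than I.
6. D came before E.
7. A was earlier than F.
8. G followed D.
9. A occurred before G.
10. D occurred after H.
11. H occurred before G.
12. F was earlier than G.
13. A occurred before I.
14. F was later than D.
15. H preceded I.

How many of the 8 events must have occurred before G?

4

Directly stated before G: A, D, F, and H.
No chain forces E (or any of the others) ahead of G.
That's A, D, F, and H — 4 in all.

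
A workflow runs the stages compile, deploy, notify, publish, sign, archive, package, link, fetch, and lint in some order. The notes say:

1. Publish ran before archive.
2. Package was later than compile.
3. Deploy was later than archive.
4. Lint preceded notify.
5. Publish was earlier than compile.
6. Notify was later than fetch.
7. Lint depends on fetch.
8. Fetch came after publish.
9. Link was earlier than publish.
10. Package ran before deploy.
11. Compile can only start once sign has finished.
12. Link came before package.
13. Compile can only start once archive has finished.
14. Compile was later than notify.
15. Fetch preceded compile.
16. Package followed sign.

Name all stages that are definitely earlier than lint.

Directly stated before lint: fetch.
Link reaches lint via link → publish → fetch → lint.
Publish reaches lint via publish → fetch → lint.
No chain forces archive (or any of the others) ahead of lint.

fetch, link, publish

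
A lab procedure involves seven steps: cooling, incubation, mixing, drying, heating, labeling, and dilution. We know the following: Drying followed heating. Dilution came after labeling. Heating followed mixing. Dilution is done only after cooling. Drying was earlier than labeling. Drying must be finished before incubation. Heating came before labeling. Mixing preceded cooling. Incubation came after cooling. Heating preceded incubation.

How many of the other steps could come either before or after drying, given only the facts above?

1

Forced before drying: heating and mixing; forced after drying: dilution, incubation, and labeling.
That leaves cooling with no forced order relative to drying — 1.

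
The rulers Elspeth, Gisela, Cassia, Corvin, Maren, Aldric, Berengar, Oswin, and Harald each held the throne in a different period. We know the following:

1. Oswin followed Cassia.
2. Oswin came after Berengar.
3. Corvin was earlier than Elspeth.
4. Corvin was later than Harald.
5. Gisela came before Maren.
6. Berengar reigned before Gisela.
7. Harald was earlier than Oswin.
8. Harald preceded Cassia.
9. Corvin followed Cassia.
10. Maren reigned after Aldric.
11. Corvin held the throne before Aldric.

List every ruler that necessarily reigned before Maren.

Directly stated before Maren: Aldric and Gisela.
Berengar reaches Maren via Berengar → Gisela → Maren.
Cassia reaches Maren via Cassia → Corvin → Aldric → Maren.
Corvin reaches Maren via Corvin → Aldric → Maren.
Likewise Harald reaches Maren by chaining the stated constraints.
No chain forces Oswin (or any of the others) ahead of Maren.

Aldric, Berengar, Cassia, Corvin, Gisela, Harald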